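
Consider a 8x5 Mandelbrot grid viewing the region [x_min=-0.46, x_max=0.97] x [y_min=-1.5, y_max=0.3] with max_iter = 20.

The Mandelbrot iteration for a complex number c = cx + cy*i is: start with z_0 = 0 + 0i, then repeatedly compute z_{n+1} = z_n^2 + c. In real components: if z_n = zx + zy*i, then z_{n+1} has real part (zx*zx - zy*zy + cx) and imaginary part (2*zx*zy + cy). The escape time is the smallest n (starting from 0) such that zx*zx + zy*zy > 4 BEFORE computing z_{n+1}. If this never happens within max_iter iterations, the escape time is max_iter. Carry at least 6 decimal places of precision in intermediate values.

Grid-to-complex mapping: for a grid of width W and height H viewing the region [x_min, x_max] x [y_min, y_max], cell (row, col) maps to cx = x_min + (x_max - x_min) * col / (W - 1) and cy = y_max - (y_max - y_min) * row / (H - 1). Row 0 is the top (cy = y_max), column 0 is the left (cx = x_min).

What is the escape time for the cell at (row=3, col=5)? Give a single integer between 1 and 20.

z_0 = 0 + 0i, c = 0.5614 + -1.0500i
Iter 1: z = 0.5614 + -1.0500i, |z|^2 = 1.4177
Iter 2: z = -0.2259 + -2.2290i, |z|^2 = 5.0195
Escaped at iteration 2

Answer: 2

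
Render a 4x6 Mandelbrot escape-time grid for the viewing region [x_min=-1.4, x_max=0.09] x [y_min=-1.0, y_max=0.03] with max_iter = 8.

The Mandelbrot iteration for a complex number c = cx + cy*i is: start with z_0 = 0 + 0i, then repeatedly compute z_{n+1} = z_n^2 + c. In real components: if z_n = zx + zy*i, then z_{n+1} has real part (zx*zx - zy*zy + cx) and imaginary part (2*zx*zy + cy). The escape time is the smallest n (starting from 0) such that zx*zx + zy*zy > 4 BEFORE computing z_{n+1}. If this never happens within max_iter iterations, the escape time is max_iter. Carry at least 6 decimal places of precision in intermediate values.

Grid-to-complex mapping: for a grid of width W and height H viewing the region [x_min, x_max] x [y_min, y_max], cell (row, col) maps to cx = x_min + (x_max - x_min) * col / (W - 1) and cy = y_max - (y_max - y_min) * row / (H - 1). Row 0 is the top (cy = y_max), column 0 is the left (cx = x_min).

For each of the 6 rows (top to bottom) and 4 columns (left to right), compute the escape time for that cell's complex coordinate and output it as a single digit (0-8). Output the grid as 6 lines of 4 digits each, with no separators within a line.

(row=0, col=0): c = -1.4000 + 0.0300i → escape time 8
(row=0, col=1): c = -0.9033 + 0.0300i → escape time 8
(row=0, col=2): c = -0.4067 + 0.0300i → escape time 8
(row=0, col=3): c = 0.0900 + 0.0300i → escape time 8
(row=1, col=0): c = -1.4000 + -0.1760i → escape time 8
(row=1, col=1): c = -0.9033 + -0.1760i → escape time 8
(row=1, col=2): c = -0.4067 + -0.1760i → escape time 8
(row=1, col=3): c = 0.0900 + -0.1760i → escape time 8
(row=2, col=0): c = -1.4000 + -0.3820i → escape time 5
(row=2, col=1): c = -0.9033 + -0.3820i → escape time 7
(row=2, col=2): c = -0.4067 + -0.3820i → escape time 8
(row=2, col=3): c = 0.0900 + -0.3820i → escape time 8
(row=3, col=0): c = -1.4000 + -0.5880i → escape time 3
(row=3, col=1): c = -0.9033 + -0.5880i → escape time 5
(row=3, col=2): c = -0.4067 + -0.5880i → escape time 8
(row=3, col=3): c = 0.0900 + -0.5880i → escape time 8
(row=4, col=0): c = -1.4000 + -0.7940i → escape time 3
(row=4, col=1): c = -0.9033 + -0.7940i → escape time 4
(row=4, col=2): c = -0.4067 + -0.7940i → escape time 6
(row=4, col=3): c = 0.0900 + -0.7940i → escape time 7
(row=5, col=0): c = -1.4000 + -1.0000i → escape time 3
(row=5, col=1): c = -0.9033 + -1.0000i → escape time 3
(row=5, col=2): c = -0.4067 + -1.0000i → escape time 4
(row=5, col=3): c = 0.0900 + -1.0000i → escape time 4

Answer: 8888
8888
5788
3588
3467
3344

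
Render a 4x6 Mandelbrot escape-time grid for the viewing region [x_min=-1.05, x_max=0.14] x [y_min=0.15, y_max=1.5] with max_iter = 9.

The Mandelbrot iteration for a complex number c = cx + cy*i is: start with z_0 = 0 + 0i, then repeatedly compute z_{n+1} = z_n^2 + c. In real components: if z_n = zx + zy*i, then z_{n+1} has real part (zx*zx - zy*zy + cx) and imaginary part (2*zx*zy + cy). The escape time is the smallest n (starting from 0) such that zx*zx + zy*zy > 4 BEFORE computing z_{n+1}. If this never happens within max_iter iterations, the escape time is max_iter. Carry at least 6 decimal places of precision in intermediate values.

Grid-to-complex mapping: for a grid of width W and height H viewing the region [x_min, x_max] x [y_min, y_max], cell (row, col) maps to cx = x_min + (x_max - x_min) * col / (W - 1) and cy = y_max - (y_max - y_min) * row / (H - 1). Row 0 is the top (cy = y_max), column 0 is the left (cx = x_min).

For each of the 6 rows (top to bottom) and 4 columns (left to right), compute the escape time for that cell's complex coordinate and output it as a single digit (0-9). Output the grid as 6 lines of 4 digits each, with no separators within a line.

(row=0, col=0): c = -1.0500 + 1.5000i → escape time 2
(row=0, col=1): c = -0.6533 + 1.5000i → escape time 2
(row=0, col=2): c = -0.2567 + 1.5000i → escape time 2
(row=0, col=3): c = 0.1400 + 1.5000i → escape time 2
(row=1, col=0): c = -1.0500 + 1.2300i → escape time 3
(row=1, col=1): c = -0.6533 + 1.2300i → escape time 3
(row=1, col=2): c = -0.2567 + 1.2300i → escape time 3
(row=1, col=3): c = 0.1400 + 1.2300i → escape time 2
(row=2, col=0): c = -1.0500 + 0.9600i → escape time 3
(row=2, col=1): c = -0.6533 + 0.9600i → escape time 4
(row=2, col=2): c = -0.2567 + 0.9600i → escape time 6
(row=2, col=3): c = 0.1400 + 0.9600i → escape time 4
(row=3, col=0): c = -1.0500 + 0.6900i → escape time 4
(row=3, col=1): c = -0.6533 + 0.6900i → escape time 6
(row=3, col=2): c = -0.2567 + 0.6900i → escape time 9
(row=3, col=3): c = 0.1400 + 0.6900i → escape time 9
(row=4, col=0): c = -1.0500 + 0.4200i → escape time 6
(row=4, col=1): c = -0.6533 + 0.4200i → escape time 9
(row=4, col=2): c = -0.2567 + 0.4200i → escape time 9
(row=4, col=3): c = 0.1400 + 0.4200i → escape time 9
(row=5, col=0): c = -1.0500 + 0.1500i → escape time 9
(row=5, col=1): c = -0.6533 + 0.1500i → escape time 9
(row=5, col=2): c = -0.2567 + 0.1500i → escape time 9
(row=5, col=3): c = 0.1400 + 0.1500i → escape time 9

Answer: 2222
3332
3464
4699
6999
9999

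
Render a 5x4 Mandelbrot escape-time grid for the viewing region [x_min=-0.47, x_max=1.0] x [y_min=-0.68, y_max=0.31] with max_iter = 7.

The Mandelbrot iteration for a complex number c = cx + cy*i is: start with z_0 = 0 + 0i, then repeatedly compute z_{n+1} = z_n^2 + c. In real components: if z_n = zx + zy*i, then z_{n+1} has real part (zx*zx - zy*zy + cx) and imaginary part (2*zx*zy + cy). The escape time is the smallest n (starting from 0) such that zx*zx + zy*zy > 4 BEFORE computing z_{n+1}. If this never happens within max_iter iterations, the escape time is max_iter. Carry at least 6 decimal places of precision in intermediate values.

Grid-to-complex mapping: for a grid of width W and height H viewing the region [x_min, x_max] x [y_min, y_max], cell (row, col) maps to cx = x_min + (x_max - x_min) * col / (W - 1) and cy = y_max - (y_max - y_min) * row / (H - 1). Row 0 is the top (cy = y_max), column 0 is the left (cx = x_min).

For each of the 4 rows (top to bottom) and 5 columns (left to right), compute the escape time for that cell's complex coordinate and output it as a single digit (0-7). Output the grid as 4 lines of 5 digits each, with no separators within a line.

(row=0, col=0): c = -0.4700 + 0.3100i → escape time 7
(row=0, col=1): c = -0.1025 + 0.3100i → escape time 7
(row=0, col=2): c = 0.2650 + 0.3100i → escape time 7
(row=0, col=3): c = 0.6325 + 0.3100i → escape time 4
(row=0, col=4): c = 1.0000 + 0.3100i → escape time 2
(row=1, col=0): c = -0.4700 + -0.0200i → escape time 7
(row=1, col=1): c = -0.1025 + -0.0200i → escape time 7
(row=1, col=2): c = 0.2650 + -0.0200i → escape time 7
(row=1, col=3): c = 0.6325 + -0.0200i → escape time 4
(row=1, col=4): c = 1.0000 + -0.0200i → escape time 2
(row=2, col=0): c = -0.4700 + -0.3500i → escape time 7
(row=2, col=1): c = -0.1025 + -0.3500i → escape time 7
(row=2, col=2): c = 0.2650 + -0.3500i → escape time 7
(row=2, col=3): c = 0.6325 + -0.3500i → escape time 4
(row=2, col=4): c = 1.0000 + -0.3500i → escape time 2
(row=3, col=0): c = -0.4700 + -0.6800i → escape time 7
(row=3, col=1): c = -0.1025 + -0.6800i → escape time 7
(row=3, col=2): c = 0.2650 + -0.6800i → escape time 7
(row=3, col=3): c = 0.6325 + -0.6800i → escape time 3
(row=3, col=4): c = 1.0000 + -0.6800i → escape time 2

Answer: 77742
77742
77742
77732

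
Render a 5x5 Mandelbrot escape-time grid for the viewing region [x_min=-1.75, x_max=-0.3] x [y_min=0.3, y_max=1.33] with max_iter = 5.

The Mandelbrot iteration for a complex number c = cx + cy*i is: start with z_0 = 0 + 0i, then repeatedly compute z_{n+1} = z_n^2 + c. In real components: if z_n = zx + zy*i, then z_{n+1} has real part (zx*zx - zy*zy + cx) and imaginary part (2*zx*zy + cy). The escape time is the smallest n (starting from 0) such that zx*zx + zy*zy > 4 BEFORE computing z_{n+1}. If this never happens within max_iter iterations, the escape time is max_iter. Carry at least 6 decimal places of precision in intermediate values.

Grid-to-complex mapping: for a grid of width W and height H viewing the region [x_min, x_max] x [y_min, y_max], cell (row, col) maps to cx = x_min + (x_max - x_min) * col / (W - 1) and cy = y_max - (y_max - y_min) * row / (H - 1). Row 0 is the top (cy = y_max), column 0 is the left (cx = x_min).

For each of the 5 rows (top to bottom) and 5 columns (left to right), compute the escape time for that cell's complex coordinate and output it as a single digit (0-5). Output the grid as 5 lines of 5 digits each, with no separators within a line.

Answer: 12222
13335
23345
33555
45555

Derivation:
(row=0, col=0): c = -1.7500 + 1.3300i → escape time 1
(row=0, col=1): c = -1.3875 + 1.3300i → escape time 2
(row=0, col=2): c = -1.0250 + 1.3300i → escape time 2
(row=0, col=3): c = -0.6625 + 1.3300i → escape time 2
(row=0, col=4): c = -0.3000 + 1.3300i → escape time 2
(row=1, col=0): c = -1.7500 + 1.0725i → escape time 1
(row=1, col=1): c = -1.3875 + 1.0725i → escape time 3
(row=1, col=2): c = -1.0250 + 1.0725i → escape time 3
(row=1, col=3): c = -0.6625 + 1.0725i → escape time 3
(row=1, col=4): c = -0.3000 + 1.0725i → escape time 5
(row=2, col=0): c = -1.7500 + 0.8150i → escape time 2
(row=2, col=1): c = -1.3875 + 0.8150i → escape time 3
(row=2, col=2): c = -1.0250 + 0.8150i → escape time 3
(row=2, col=3): c = -0.6625 + 0.8150i → escape time 4
(row=2, col=4): c = -0.3000 + 0.8150i → escape time 5
(row=3, col=0): c = -1.7500 + 0.5575i → escape time 3
(row=3, col=1): c = -1.3875 + 0.5575i → escape time 3
(row=3, col=2): c = -1.0250 + 0.5575i → escape time 5
(row=3, col=3): c = -0.6625 + 0.5575i → escape time 5
(row=3, col=4): c = -0.3000 + 0.5575i → escape time 5
(row=4, col=0): c = -1.7500 + 0.3000i → escape time 4
(row=4, col=1): c = -1.3875 + 0.3000i → escape time 5
(row=4, col=2): c = -1.0250 + 0.3000i → escape time 5
(row=4, col=3): c = -0.6625 + 0.3000i → escape time 5
(row=4, col=4): c = -0.3000 + 0.3000i → escape time 5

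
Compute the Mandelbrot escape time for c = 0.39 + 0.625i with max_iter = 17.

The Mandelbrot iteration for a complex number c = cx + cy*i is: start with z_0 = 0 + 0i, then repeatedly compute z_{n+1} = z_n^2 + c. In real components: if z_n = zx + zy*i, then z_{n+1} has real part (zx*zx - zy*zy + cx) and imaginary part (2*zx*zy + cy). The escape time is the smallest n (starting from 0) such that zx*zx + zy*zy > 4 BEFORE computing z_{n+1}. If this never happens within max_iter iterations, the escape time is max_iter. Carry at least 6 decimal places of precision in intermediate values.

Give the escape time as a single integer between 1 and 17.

Answer: 9

Derivation:
z_0 = 0 + 0i, c = 0.3900 + 0.6250i
Iter 1: z = 0.3900 + 0.6250i, |z|^2 = 0.5427
Iter 2: z = 0.1515 + 1.1125i, |z|^2 = 1.2606
Iter 3: z = -0.8247 + 0.9620i, |z|^2 = 1.6057
Iter 4: z = 0.1446 + -0.9618i, |z|^2 = 0.9460
Iter 5: z = -0.5141 + 0.3468i, |z|^2 = 0.3846
Iter 6: z = 0.5341 + 0.2684i, |z|^2 = 0.3573
Iter 7: z = 0.6032 + 0.9117i, |z|^2 = 1.1951
Iter 8: z = -0.0774 + 1.7249i, |z|^2 = 2.9813
Iter 9: z = -2.5793 + 0.3579i, |z|^2 = 6.7809
Escaped at iteration 9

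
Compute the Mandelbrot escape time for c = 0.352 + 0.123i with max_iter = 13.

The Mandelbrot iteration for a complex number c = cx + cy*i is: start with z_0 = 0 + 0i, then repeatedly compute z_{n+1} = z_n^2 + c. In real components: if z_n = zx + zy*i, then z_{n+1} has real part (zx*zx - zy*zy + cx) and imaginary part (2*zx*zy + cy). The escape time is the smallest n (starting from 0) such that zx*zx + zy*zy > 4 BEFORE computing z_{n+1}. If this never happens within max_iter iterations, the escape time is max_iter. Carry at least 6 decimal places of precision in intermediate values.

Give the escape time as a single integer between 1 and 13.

z_0 = 0 + 0i, c = 0.3520 + 0.1230i
Iter 1: z = 0.3520 + 0.1230i, |z|^2 = 0.1390
Iter 2: z = 0.4608 + 0.2096i, |z|^2 = 0.2562
Iter 3: z = 0.5204 + 0.3161i, |z|^2 = 0.3708
Iter 4: z = 0.5228 + 0.4520i, |z|^2 = 0.4777
Iter 5: z = 0.4210 + 0.5957i, |z|^2 = 0.5321
Iter 6: z = 0.1744 + 0.6246i, |z|^2 = 0.4206
Iter 7: z = -0.0077 + 0.3409i, |z|^2 = 0.1163
Iter 8: z = 0.2359 + 0.1177i, |z|^2 = 0.0695
Iter 9: z = 0.3938 + 0.1785i, |z|^2 = 0.1869
Iter 10: z = 0.4752 + 0.2636i, |z|^2 = 0.2953
Iter 11: z = 0.5083 + 0.3735i, |z|^2 = 0.3979
Iter 12: z = 0.4709 + 0.5027i, |z|^2 = 0.4744

Answer: 13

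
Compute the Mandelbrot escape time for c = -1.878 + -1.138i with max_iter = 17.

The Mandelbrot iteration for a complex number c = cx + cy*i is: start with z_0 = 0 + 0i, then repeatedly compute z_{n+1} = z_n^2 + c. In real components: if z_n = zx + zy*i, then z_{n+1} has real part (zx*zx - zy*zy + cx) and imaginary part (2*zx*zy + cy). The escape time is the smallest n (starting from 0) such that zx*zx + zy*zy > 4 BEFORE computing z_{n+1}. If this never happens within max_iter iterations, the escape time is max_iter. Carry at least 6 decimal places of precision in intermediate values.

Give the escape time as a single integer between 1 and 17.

z_0 = 0 + 0i, c = -1.8780 + -1.1380i
Iter 1: z = -1.8780 + -1.1380i, |z|^2 = 4.8219
Escaped at iteration 1

Answer: 1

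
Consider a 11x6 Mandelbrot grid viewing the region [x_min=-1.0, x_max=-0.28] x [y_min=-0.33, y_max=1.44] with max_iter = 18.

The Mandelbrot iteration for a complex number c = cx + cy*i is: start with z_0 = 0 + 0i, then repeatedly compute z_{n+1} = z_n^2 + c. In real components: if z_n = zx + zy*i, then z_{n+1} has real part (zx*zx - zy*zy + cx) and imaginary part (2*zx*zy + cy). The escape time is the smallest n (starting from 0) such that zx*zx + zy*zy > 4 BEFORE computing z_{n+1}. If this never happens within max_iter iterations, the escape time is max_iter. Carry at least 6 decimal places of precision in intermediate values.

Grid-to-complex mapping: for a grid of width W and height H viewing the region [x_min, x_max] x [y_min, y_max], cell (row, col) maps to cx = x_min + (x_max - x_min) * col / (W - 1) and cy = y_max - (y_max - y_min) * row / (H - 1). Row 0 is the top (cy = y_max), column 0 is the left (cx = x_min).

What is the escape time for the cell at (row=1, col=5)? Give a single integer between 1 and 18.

Answer: 3

Derivation:
z_0 = 0 + 0i, c = -0.6400 + 1.0860i
Iter 1: z = -0.6400 + 1.0860i, |z|^2 = 1.5890
Iter 2: z = -1.4098 + -0.3041i, |z|^2 = 2.0800
Iter 3: z = 1.2551 + 1.9434i, |z|^2 = 5.3519
Escaped at iteration 3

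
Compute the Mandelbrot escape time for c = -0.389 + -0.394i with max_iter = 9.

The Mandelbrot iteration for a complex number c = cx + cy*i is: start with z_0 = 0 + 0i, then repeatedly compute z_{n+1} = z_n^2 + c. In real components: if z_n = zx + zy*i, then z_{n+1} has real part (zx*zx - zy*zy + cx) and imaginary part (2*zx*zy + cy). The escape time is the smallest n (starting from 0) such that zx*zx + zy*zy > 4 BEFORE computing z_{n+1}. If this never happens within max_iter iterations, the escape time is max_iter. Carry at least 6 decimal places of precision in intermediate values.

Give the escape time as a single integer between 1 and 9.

Answer: 9

Derivation:
z_0 = 0 + 0i, c = -0.3890 + -0.3940i
Iter 1: z = -0.3890 + -0.3940i, |z|^2 = 0.3066
Iter 2: z = -0.3929 + -0.0875i, |z|^2 = 0.1620
Iter 3: z = -0.2423 + -0.3253i, |z|^2 = 0.1645
Iter 4: z = -0.4361 + -0.2364i, |z|^2 = 0.2461
Iter 5: z = -0.2547 + -0.1878i, |z|^2 = 0.1001
Iter 6: z = -0.3594 + -0.2983i, |z|^2 = 0.2182
Iter 7: z = -0.3488 + -0.1796i, |z|^2 = 0.1539
Iter 8: z = -0.2996 + -0.2687i, |z|^2 = 0.1620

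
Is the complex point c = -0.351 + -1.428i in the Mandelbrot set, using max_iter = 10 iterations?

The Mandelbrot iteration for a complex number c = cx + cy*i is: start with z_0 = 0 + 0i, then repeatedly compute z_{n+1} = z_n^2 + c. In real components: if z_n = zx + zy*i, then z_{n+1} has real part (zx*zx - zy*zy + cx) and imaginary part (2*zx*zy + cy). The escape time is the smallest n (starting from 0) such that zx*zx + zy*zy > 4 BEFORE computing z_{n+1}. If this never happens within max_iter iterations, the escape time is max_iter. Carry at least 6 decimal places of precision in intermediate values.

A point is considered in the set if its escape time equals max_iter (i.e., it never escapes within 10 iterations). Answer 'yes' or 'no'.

Answer: no

Derivation:
z_0 = 0 + 0i, c = -0.3510 + -1.4280i
Iter 1: z = -0.3510 + -1.4280i, |z|^2 = 2.1624
Iter 2: z = -2.2670 + -0.4255i, |z|^2 = 5.3203
Escaped at iteration 2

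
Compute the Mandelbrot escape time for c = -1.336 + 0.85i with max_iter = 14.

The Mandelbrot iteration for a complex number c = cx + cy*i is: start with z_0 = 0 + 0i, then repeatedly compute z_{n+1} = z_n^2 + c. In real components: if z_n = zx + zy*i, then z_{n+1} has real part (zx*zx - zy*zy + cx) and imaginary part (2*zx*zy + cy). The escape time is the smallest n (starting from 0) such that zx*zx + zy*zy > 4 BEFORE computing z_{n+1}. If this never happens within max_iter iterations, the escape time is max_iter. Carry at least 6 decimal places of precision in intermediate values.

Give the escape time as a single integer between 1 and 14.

Answer: 3

Derivation:
z_0 = 0 + 0i, c = -1.3360 + 0.8500i
Iter 1: z = -1.3360 + 0.8500i, |z|^2 = 2.5074
Iter 2: z = -0.2736 + -1.4212i, |z|^2 = 2.0947
Iter 3: z = -3.2810 + 1.6277i, |z|^2 = 13.4140
Escaped at iteration 3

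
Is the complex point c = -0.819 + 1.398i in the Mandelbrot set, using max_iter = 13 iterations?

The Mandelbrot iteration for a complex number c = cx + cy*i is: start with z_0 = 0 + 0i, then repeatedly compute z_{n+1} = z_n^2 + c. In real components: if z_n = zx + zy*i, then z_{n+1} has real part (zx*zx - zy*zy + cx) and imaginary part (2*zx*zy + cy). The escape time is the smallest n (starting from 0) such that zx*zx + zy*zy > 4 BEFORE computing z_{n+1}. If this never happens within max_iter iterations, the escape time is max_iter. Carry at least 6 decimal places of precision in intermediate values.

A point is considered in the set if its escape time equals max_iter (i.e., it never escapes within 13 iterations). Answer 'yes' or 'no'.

Answer: no

Derivation:
z_0 = 0 + 0i, c = -0.8190 + 1.3980i
Iter 1: z = -0.8190 + 1.3980i, |z|^2 = 2.6252
Iter 2: z = -2.1026 + -0.8919i, |z|^2 = 5.2166
Escaped at iteration 2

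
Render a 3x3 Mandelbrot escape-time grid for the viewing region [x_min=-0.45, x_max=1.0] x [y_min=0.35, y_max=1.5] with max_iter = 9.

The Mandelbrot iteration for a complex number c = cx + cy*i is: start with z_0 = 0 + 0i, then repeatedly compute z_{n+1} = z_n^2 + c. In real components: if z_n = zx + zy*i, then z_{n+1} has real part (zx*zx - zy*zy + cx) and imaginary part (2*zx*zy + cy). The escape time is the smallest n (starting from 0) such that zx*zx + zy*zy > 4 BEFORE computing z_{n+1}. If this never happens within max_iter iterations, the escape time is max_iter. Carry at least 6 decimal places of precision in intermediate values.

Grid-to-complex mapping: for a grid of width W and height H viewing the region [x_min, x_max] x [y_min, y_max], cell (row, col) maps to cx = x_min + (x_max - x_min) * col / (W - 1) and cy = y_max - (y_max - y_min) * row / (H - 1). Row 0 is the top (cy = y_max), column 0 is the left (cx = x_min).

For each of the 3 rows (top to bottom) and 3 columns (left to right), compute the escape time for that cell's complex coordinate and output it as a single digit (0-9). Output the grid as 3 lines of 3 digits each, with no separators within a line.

Answer: 222
442
992

Derivation:
(row=0, col=0): c = -0.4500 + 1.5000i → escape time 2
(row=0, col=1): c = 0.2750 + 1.5000i → escape time 2
(row=0, col=2): c = 1.0000 + 1.5000i → escape time 2
(row=1, col=0): c = -0.4500 + 0.9250i → escape time 4
(row=1, col=1): c = 0.2750 + 0.9250i → escape time 4
(row=1, col=2): c = 1.0000 + 0.9250i → escape time 2
(row=2, col=0): c = -0.4500 + 0.3500i → escape time 9
(row=2, col=1): c = 0.2750 + 0.3500i → escape time 9
(row=2, col=2): c = 1.0000 + 0.3500i → escape time 2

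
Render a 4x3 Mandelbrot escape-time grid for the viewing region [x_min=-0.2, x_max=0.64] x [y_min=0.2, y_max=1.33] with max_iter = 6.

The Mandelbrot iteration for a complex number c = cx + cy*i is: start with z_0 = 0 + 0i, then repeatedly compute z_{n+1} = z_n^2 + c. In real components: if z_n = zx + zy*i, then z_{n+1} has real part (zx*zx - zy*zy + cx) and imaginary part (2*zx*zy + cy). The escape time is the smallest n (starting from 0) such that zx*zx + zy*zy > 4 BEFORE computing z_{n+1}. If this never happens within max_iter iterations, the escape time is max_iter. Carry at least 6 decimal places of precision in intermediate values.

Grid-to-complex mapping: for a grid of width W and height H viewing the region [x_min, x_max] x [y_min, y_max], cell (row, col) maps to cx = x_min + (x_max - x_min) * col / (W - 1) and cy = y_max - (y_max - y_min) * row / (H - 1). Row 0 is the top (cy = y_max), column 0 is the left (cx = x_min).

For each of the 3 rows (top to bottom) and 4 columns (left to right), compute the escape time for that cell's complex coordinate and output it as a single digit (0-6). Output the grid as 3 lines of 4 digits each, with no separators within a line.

Answer: 2222
6643
6664

Derivation:
(row=0, col=0): c = -0.2000 + 1.3300i → escape time 2
(row=0, col=1): c = 0.0800 + 1.3300i → escape time 2
(row=0, col=2): c = 0.3600 + 1.3300i → escape time 2
(row=0, col=3): c = 0.6400 + 1.3300i → escape time 2
(row=1, col=0): c = -0.2000 + 0.7650i → escape time 6
(row=1, col=1): c = 0.0800 + 0.7650i → escape time 6
(row=1, col=2): c = 0.3600 + 0.7650i → escape time 4
(row=1, col=3): c = 0.6400 + 0.7650i → escape time 3
(row=2, col=0): c = -0.2000 + 0.2000i → escape time 6
(row=2, col=1): c = 0.0800 + 0.2000i → escape time 6
(row=2, col=2): c = 0.3600 + 0.2000i → escape time 6
(row=2, col=3): c = 0.6400 + 0.2000i → escape time 4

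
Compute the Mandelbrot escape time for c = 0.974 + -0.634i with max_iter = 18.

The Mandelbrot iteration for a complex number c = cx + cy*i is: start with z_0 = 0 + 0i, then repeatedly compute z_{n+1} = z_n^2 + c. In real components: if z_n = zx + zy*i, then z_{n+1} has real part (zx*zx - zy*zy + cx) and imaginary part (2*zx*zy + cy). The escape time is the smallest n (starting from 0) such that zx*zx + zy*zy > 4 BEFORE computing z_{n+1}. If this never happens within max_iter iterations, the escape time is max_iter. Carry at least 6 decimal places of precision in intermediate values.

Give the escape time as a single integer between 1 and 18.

z_0 = 0 + 0i, c = 0.9740 + -0.6340i
Iter 1: z = 0.9740 + -0.6340i, |z|^2 = 1.3506
Iter 2: z = 1.5207 + -1.8690i, |z|^2 = 5.8059
Escaped at iteration 2

Answer: 2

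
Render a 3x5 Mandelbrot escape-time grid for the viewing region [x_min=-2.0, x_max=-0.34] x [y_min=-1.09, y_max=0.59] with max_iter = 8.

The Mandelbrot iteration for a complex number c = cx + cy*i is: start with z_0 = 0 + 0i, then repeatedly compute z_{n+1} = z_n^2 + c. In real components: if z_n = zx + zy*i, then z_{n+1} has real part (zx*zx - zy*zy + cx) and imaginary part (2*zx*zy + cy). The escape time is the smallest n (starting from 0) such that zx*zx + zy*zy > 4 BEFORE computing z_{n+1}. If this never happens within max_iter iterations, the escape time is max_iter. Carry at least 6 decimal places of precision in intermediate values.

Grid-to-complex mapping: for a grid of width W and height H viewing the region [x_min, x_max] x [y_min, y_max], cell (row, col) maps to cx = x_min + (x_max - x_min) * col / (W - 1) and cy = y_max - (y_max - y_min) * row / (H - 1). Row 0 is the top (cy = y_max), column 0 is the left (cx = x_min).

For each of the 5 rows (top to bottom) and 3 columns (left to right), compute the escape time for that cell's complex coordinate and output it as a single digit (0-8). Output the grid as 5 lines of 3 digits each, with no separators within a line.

Answer: 148
188
188
138
134

Derivation:
(row=0, col=0): c = -2.0000 + 0.5900i → escape time 1
(row=0, col=1): c = -1.1700 + 0.5900i → escape time 4
(row=0, col=2): c = -0.3400 + 0.5900i → escape time 8
(row=1, col=0): c = -2.0000 + 0.1700i → escape time 1
(row=1, col=1): c = -1.1700 + 0.1700i → escape time 8
(row=1, col=2): c = -0.3400 + 0.1700i → escape time 8
(row=2, col=0): c = -2.0000 + -0.2500i → escape time 1
(row=2, col=1): c = -1.1700 + -0.2500i → escape time 8
(row=2, col=2): c = -0.3400 + -0.2500i → escape time 8
(row=3, col=0): c = -2.0000 + -0.6700i → escape time 1
(row=3, col=1): c = -1.1700 + -0.6700i → escape time 3
(row=3, col=2): c = -0.3400 + -0.6700i → escape time 8
(row=4, col=0): c = -2.0000 + -1.0900i → escape time 1
(row=4, col=1): c = -1.1700 + -1.0900i → escape time 3
(row=4, col=2): c = -0.3400 + -1.0900i → escape time 4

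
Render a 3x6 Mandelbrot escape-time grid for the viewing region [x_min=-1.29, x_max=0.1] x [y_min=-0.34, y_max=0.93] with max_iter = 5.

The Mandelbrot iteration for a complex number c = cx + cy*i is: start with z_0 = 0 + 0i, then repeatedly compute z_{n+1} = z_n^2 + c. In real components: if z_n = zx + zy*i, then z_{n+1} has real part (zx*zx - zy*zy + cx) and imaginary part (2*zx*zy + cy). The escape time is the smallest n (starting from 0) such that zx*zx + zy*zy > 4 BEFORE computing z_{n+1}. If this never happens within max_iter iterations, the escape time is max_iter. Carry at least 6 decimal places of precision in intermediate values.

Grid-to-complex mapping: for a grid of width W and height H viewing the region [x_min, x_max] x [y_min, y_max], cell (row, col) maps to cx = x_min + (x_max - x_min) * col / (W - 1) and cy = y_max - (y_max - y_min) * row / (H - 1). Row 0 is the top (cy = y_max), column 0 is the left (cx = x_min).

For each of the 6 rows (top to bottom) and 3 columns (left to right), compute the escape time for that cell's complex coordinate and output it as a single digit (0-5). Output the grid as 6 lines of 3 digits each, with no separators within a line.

(row=0, col=0): c = -1.2900 + 0.9300i → escape time 3
(row=0, col=1): c = -0.5950 + 0.9300i → escape time 4
(row=0, col=2): c = 0.1000 + 0.9300i → escape time 5
(row=1, col=0): c = -1.2900 + 0.6760i → escape time 3
(row=1, col=1): c = -0.5950 + 0.6760i → escape time 5
(row=1, col=2): c = 0.1000 + 0.6760i → escape time 5
(row=2, col=0): c = -1.2900 + 0.4220i → escape time 5
(row=2, col=1): c = -0.5950 + 0.4220i → escape time 5
(row=2, col=2): c = 0.1000 + 0.4220i → escape time 5
(row=3, col=0): c = -1.2900 + 0.1680i → escape time 5
(row=3, col=1): c = -0.5950 + 0.1680i → escape time 5
(row=3, col=2): c = 0.1000 + 0.1680i → escape time 5
(row=4, col=0): c = -1.2900 + -0.0860i → escape time 5
(row=4, col=1): c = -0.5950 + -0.0860i → escape time 5
(row=4, col=2): c = 0.1000 + -0.0860i → escape time 5
(row=5, col=0): c = -1.2900 + -0.3400i → escape time 5
(row=5, col=1): c = -0.5950 + -0.3400i → escape time 5
(row=5, col=2): c = 0.1000 + -0.3400i → escape time 5

Answer: 345
355
555
555
555
555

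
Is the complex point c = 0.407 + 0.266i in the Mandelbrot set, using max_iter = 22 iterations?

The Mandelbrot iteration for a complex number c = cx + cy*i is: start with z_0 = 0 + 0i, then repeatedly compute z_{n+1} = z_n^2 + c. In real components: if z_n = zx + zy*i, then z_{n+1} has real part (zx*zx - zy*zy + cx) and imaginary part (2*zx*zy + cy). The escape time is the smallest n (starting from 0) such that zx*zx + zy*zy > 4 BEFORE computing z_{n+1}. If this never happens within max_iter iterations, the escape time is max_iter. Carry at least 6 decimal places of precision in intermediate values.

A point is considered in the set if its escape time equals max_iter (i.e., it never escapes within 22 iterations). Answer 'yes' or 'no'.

z_0 = 0 + 0i, c = 0.4070 + 0.2660i
Iter 1: z = 0.4070 + 0.2660i, |z|^2 = 0.2364
Iter 2: z = 0.5019 + 0.4825i, |z|^2 = 0.4847
Iter 3: z = 0.4261 + 0.7504i, |z|^2 = 0.7446
Iter 4: z = 0.0255 + 0.9054i, |z|^2 = 0.8204
Iter 5: z = -0.4121 + 0.3122i, |z|^2 = 0.2673
Iter 6: z = 0.4794 + 0.0087i, |z|^2 = 0.2299
Iter 7: z = 0.6367 + 0.2743i, |z|^2 = 0.4807
Iter 8: z = 0.7371 + 0.6153i, |z|^2 = 0.9220
Iter 9: z = 0.5717 + 1.1732i, |z|^2 = 1.7033
Iter 10: z = -0.6425 + 1.6075i, |z|^2 = 2.9969
Iter 11: z = -1.7642 + -1.7997i, |z|^2 = 6.3515
Escaped at iteration 11

Answer: no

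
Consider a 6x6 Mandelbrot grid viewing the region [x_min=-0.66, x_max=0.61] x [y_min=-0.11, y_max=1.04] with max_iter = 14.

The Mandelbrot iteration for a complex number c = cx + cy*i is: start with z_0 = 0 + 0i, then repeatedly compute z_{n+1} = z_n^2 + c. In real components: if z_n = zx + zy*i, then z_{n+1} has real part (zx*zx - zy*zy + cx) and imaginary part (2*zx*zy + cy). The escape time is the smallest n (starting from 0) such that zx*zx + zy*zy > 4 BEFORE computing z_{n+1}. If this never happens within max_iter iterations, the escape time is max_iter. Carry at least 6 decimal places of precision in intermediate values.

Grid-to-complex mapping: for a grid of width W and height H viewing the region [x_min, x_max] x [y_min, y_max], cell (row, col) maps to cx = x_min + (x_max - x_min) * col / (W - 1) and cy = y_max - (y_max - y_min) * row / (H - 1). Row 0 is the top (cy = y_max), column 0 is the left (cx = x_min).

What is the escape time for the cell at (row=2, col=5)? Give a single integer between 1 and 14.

Answer: 3

Derivation:
z_0 = 0 + 0i, c = 0.6100 + 0.5800i
Iter 1: z = 0.6100 + 0.5800i, |z|^2 = 0.7085
Iter 2: z = 0.6457 + 1.2876i, |z|^2 = 2.0748
Iter 3: z = -0.6310 + 2.2428i, |z|^2 = 5.4283
Escaped at iteration 3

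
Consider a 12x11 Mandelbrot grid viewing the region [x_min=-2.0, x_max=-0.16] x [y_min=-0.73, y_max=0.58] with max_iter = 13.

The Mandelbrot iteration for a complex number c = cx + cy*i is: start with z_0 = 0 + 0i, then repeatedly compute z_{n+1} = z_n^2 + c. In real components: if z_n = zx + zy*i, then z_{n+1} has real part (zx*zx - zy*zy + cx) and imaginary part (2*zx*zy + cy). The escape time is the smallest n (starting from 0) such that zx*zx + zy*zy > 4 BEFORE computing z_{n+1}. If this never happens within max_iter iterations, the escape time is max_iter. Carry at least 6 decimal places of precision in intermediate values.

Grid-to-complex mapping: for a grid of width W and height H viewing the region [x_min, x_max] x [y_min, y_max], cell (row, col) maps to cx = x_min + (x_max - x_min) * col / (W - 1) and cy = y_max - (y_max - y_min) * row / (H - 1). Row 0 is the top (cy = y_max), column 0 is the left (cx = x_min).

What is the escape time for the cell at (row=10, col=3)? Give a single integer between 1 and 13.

z_0 = 0 + 0i, c = -1.4982 + -0.7300i
Iter 1: z = -1.4982 + -0.7300i, |z|^2 = 2.7774
Iter 2: z = 0.2135 + 1.4573i, |z|^2 = 2.1694
Iter 3: z = -3.5765 + -0.1078i, |z|^2 = 12.8028
Escaped at iteration 3

Answer: 3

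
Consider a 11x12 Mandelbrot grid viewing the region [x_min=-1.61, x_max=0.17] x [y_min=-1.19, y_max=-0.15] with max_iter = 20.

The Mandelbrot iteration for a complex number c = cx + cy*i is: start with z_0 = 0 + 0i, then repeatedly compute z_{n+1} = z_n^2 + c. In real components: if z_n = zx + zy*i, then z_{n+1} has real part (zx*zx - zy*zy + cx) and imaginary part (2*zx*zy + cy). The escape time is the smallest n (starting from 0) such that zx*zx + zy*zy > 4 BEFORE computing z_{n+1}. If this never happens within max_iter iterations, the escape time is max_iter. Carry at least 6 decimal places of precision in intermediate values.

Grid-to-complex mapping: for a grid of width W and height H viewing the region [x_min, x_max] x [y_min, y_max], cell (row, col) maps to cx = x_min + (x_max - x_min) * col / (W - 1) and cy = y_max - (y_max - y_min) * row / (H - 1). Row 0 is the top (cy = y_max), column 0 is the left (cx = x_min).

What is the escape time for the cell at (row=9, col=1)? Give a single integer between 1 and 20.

Answer: 3

Derivation:
z_0 = 0 + 0i, c = -1.4320 + -1.0009i
Iter 1: z = -1.4320 + -1.0009i, |z|^2 = 3.0524
Iter 2: z = -0.3832 + 1.8657i, |z|^2 = 3.6277
Iter 3: z = -4.7660 + -2.4308i, |z|^2 = 28.6231
Escaped at iteration 3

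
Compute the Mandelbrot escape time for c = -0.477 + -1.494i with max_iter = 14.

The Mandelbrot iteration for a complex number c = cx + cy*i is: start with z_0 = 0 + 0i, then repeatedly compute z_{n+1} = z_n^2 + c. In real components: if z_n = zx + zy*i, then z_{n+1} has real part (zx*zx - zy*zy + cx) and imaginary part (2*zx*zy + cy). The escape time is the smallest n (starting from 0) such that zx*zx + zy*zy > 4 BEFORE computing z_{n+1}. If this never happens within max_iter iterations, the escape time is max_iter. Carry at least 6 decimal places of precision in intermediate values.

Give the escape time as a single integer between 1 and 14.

Answer: 2

Derivation:
z_0 = 0 + 0i, c = -0.4770 + -1.4940i
Iter 1: z = -0.4770 + -1.4940i, |z|^2 = 2.4596
Iter 2: z = -2.4815 + -0.0687i, |z|^2 = 6.1626
Escaped at iteration 2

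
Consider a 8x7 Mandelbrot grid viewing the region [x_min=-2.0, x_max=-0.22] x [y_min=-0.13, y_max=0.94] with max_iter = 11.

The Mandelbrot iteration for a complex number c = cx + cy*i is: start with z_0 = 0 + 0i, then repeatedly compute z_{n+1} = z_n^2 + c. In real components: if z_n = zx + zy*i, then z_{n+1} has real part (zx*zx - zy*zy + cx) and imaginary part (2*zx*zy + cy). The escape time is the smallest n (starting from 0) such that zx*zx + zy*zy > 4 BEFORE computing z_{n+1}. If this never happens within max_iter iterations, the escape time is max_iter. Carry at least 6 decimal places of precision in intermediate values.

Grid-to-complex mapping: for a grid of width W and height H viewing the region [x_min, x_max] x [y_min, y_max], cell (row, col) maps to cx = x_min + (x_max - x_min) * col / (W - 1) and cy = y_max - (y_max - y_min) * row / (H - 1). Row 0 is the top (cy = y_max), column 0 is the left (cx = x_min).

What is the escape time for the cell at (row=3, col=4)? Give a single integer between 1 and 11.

Answer: 7

Derivation:
z_0 = 0 + 0i, c = -0.9829 + 0.4050i
Iter 1: z = -0.9829 + 0.4050i, |z|^2 = 1.1300
Iter 2: z = -0.1809 + -0.3911i, |z|^2 = 0.1857
Iter 3: z = -1.1031 + 0.5465i, |z|^2 = 1.5155
Iter 4: z = -0.0646 + -0.8007i, |z|^2 = 0.6452
Iter 5: z = -1.6197 + 0.5085i, |z|^2 = 2.8822
Iter 6: z = 1.3821 + -1.2423i, |z|^2 = 3.4537
Iter 7: z = -0.6160 + -3.0292i, |z|^2 = 9.5554
Escaped at iteration 7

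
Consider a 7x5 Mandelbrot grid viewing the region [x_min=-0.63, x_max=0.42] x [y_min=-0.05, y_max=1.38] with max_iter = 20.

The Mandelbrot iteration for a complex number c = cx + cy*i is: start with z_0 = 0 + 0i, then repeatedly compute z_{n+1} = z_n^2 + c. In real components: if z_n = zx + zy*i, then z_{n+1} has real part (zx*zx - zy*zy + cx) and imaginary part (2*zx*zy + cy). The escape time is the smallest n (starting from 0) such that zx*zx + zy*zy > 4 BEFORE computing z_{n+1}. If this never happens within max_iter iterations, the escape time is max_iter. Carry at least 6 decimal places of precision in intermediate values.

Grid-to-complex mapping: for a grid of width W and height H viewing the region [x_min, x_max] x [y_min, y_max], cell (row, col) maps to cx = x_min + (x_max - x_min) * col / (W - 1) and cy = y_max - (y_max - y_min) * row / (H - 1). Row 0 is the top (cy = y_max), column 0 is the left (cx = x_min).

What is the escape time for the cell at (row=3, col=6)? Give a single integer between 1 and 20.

Answer: 15

Derivation:
z_0 = 0 + 0i, c = 0.4200 + 0.3075i
Iter 1: z = 0.4200 + 0.3075i, |z|^2 = 0.2710
Iter 2: z = 0.5018 + 0.5658i, |z|^2 = 0.5720
Iter 3: z = 0.3517 + 0.8754i, |z|^2 = 0.8900
Iter 4: z = -0.2226 + 0.9233i, |z|^2 = 0.9020
Iter 5: z = -0.3829 + -0.1035i, |z|^2 = 0.1573
Iter 6: z = 0.5559 + 0.3868i, |z|^2 = 0.4586
Iter 7: z = 0.5794 + 0.7375i, |z|^2 = 0.8796
Iter 8: z = 0.2118 + 1.1621i, |z|^2 = 1.3954
Iter 9: z = -0.8857 + 0.7997i, |z|^2 = 1.4241
Iter 10: z = 0.5649 + -1.1092i, |z|^2 = 1.5495
Iter 11: z = -0.4912 + -0.9458i, |z|^2 = 1.1358
Iter 12: z = -0.2333 + 1.2366i, |z|^2 = 1.5835
Iter 13: z = -1.0547 + -0.2694i, |z|^2 = 1.1850
Iter 14: z = 1.4598 + 0.8758i, |z|^2 = 2.8981
Iter 15: z = 1.7840 + 2.8645i, |z|^2 = 11.3881
Escaped at iteration 15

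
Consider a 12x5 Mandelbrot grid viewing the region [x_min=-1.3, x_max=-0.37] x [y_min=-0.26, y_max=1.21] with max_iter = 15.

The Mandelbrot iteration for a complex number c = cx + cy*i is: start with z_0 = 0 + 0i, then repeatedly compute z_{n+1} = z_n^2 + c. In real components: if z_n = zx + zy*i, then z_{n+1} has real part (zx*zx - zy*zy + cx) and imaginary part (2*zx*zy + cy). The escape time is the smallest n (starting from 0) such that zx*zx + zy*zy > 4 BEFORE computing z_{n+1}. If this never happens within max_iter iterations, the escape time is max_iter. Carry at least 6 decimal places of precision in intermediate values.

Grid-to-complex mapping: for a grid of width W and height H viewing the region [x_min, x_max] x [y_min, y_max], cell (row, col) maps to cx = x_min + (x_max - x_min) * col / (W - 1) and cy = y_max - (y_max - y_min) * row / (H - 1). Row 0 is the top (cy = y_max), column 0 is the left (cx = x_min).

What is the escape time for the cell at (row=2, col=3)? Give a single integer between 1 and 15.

Answer: 5

Derivation:
z_0 = 0 + 0i, c = -1.0464 + 0.4750i
Iter 1: z = -1.0464 + 0.4750i, |z|^2 = 1.3205
Iter 2: z = -0.1771 + -0.5190i, |z|^2 = 0.3008
Iter 3: z = -1.2844 + 0.6589i, |z|^2 = 2.0838
Iter 4: z = 0.1692 + -1.2175i, |z|^2 = 1.5109
Iter 5: z = -2.5000 + 0.0629i, |z|^2 = 6.2539
Escaped at iteration 5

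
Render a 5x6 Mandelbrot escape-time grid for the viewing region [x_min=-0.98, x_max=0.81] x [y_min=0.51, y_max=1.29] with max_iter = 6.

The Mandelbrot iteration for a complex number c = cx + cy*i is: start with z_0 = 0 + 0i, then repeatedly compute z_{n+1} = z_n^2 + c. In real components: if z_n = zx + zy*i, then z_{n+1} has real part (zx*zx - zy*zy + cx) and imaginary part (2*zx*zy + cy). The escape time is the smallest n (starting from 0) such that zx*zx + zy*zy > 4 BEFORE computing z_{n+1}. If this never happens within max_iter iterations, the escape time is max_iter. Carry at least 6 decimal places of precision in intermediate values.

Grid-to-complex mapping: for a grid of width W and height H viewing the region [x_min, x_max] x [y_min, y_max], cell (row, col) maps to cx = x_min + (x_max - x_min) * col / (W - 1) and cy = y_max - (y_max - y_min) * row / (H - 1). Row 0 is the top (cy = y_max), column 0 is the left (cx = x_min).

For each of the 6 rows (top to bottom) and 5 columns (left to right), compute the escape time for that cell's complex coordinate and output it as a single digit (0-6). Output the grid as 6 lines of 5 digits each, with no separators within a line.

(row=0, col=0): c = -0.9800 + 1.2900i → escape time 2
(row=0, col=1): c = -0.5325 + 1.2900i → escape time 3
(row=0, col=2): c = -0.0850 + 1.2900i → escape time 2
(row=0, col=3): c = 0.3625 + 1.2900i → escape time 2
(row=0, col=4): c = 0.8100 + 1.2900i → escape time 2
(row=1, col=0): c = -0.9800 + 1.1340i → escape time 3
(row=1, col=1): c = -0.5325 + 1.1340i → escape time 3
(row=1, col=2): c = -0.0850 + 1.1340i → escape time 5
(row=1, col=3): c = 0.3625 + 1.1340i → escape time 2
(row=1, col=4): c = 0.8100 + 1.1340i → escape time 2
(row=2, col=0): c = -0.9800 + 0.9780i → escape time 3
(row=2, col=1): c = -0.5325 + 0.9780i → escape time 4
(row=2, col=2): c = -0.0850 + 0.9780i → escape time 6
(row=2, col=3): c = 0.3625 + 0.9780i → escape time 3
(row=2, col=4): c = 0.8100 + 0.9780i → escape time 2
(row=3, col=0): c = -0.9800 + 0.8220i → escape time 3
(row=3, col=1): c = -0.5325 + 0.8220i → escape time 5
(row=3, col=2): c = -0.0850 + 0.8220i → escape time 6
(row=3, col=3): c = 0.3625 + 0.8220i → escape time 4
(row=3, col=4): c = 0.8100 + 0.8220i → escape time 2
(row=4, col=0): c = -0.9800 + 0.6660i → escape time 4
(row=4, col=1): c = -0.5325 + 0.6660i → escape time 6
(row=4, col=2): c = -0.0850 + 0.6660i → escape time 6
(row=4, col=3): c = 0.3625 + 0.6660i → escape time 6
(row=4, col=4): c = 0.8100 + 0.6660i → escape time 2
(row=5, col=0): c = -0.9800 + 0.5100i → escape time 5
(row=5, col=1): c = -0.5325 + 0.5100i → escape time 6
(row=5, col=2): c = -0.0850 + 0.5100i → escape time 6
(row=5, col=3): c = 0.3625 + 0.5100i → escape time 6
(row=5, col=4): c = 0.8100 + 0.5100i → escape time 3

Answer: 23222
33522
34632
35642
46662
56663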